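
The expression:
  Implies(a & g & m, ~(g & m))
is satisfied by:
  {g: False, m: False, a: False}
  {a: True, g: False, m: False}
  {m: True, g: False, a: False}
  {a: True, m: True, g: False}
  {g: True, a: False, m: False}
  {a: True, g: True, m: False}
  {m: True, g: True, a: False}


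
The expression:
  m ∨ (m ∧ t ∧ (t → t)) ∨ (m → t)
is always true.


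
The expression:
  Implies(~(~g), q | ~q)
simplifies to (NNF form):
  True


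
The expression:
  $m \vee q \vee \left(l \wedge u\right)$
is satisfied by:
  {l: True, q: True, m: True, u: True}
  {l: True, q: True, m: True, u: False}
  {q: True, m: True, u: True, l: False}
  {q: True, m: True, u: False, l: False}
  {l: True, q: True, u: True, m: False}
  {l: True, q: True, u: False, m: False}
  {q: True, u: True, m: False, l: False}
  {q: True, u: False, m: False, l: False}
  {l: True, m: True, u: True, q: False}
  {l: True, m: True, u: False, q: False}
  {m: True, u: True, q: False, l: False}
  {m: True, q: False, u: False, l: False}
  {l: True, u: True, q: False, m: False}


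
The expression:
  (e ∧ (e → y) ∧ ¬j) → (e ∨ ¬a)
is always true.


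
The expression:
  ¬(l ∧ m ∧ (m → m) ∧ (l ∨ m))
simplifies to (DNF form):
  ¬l ∨ ¬m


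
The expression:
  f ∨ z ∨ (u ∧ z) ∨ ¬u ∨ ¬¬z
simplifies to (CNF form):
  f ∨ z ∨ ¬u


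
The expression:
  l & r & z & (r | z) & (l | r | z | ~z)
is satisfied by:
  {r: True, z: True, l: True}


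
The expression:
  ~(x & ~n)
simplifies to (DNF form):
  n | ~x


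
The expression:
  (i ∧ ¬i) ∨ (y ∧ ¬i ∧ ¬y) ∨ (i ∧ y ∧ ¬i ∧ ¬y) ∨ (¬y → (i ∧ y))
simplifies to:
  y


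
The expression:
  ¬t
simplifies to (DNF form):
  ¬t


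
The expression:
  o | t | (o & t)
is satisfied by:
  {t: True, o: True}
  {t: True, o: False}
  {o: True, t: False}


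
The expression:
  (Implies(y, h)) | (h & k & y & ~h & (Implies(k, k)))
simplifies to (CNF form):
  h | ~y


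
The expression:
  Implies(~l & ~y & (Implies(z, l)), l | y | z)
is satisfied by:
  {y: True, z: True, l: True}
  {y: True, z: True, l: False}
  {y: True, l: True, z: False}
  {y: True, l: False, z: False}
  {z: True, l: True, y: False}
  {z: True, l: False, y: False}
  {l: True, z: False, y: False}


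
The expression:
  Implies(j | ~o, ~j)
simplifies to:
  ~j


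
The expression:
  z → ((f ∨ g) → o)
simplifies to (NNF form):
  o ∨ (¬f ∧ ¬g) ∨ ¬z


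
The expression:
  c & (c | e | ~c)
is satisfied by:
  {c: True}


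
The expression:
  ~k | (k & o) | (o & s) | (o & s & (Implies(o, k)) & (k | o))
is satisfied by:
  {o: True, k: False}
  {k: False, o: False}
  {k: True, o: True}


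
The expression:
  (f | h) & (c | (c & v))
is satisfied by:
  {c: True, h: True, f: True}
  {c: True, h: True, f: False}
  {c: True, f: True, h: False}


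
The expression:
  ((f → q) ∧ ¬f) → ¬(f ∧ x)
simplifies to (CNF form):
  True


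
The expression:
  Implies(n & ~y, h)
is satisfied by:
  {y: True, h: True, n: False}
  {y: True, h: False, n: False}
  {h: True, y: False, n: False}
  {y: False, h: False, n: False}
  {y: True, n: True, h: True}
  {y: True, n: True, h: False}
  {n: True, h: True, y: False}


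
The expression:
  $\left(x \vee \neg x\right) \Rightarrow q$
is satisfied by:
  {q: True}


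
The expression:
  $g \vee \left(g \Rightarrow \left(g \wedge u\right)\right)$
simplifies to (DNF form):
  $\text{True}$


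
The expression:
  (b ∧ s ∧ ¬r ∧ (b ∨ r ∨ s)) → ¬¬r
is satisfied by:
  {r: True, s: False, b: False}
  {s: False, b: False, r: False}
  {r: True, b: True, s: False}
  {b: True, s: False, r: False}
  {r: True, s: True, b: False}
  {s: True, r: False, b: False}
  {r: True, b: True, s: True}


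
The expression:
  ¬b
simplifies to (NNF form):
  ¬b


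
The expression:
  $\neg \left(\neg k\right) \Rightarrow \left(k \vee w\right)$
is always true.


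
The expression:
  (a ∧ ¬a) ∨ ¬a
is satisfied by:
  {a: False}


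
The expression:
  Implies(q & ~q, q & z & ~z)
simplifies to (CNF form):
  True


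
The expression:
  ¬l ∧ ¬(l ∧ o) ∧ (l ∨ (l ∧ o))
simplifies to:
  False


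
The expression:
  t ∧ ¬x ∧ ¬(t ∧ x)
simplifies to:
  t ∧ ¬x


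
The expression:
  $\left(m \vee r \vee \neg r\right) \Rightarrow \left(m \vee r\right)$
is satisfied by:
  {r: True, m: True}
  {r: True, m: False}
  {m: True, r: False}


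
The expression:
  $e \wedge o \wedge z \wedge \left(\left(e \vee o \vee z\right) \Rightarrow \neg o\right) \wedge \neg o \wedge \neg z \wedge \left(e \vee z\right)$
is never true.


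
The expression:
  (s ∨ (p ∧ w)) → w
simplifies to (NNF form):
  w ∨ ¬s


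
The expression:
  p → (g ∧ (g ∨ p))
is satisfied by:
  {g: True, p: False}
  {p: False, g: False}
  {p: True, g: True}


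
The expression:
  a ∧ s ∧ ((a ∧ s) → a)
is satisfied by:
  {a: True, s: True}


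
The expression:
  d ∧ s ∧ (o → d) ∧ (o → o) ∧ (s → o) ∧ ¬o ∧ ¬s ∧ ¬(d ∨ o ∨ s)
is never true.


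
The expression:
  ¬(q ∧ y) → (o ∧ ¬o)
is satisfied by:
  {y: True, q: True}


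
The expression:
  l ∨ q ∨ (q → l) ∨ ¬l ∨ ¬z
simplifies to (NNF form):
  True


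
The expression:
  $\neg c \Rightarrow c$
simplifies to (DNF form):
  $c$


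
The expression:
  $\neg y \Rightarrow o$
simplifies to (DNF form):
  $o \vee y$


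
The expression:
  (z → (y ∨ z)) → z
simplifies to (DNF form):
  z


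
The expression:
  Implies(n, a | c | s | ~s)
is always true.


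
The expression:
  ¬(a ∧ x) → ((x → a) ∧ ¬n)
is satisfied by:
  {a: True, x: False, n: False}
  {x: False, n: False, a: False}
  {a: True, x: True, n: False}
  {a: True, n: True, x: True}


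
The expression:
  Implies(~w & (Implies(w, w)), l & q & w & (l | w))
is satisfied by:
  {w: True}


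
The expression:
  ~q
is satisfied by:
  {q: False}


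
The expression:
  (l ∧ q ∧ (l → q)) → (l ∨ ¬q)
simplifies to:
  True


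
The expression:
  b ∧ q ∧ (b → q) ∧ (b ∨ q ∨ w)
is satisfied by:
  {b: True, q: True}


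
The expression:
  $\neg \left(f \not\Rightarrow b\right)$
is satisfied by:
  {b: True, f: False}
  {f: False, b: False}
  {f: True, b: True}


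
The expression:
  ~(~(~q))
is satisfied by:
  {q: False}


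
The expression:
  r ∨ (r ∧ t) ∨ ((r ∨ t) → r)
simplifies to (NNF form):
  r ∨ ¬t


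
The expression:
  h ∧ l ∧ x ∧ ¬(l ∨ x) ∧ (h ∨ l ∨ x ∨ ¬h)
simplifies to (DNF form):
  False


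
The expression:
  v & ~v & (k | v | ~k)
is never true.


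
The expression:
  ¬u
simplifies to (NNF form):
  ¬u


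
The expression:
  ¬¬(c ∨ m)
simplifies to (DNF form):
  c ∨ m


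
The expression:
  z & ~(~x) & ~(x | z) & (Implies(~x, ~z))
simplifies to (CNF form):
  False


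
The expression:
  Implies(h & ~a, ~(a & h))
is always true.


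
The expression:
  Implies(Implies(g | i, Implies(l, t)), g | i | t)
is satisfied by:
  {i: True, t: True, g: True}
  {i: True, t: True, g: False}
  {i: True, g: True, t: False}
  {i: True, g: False, t: False}
  {t: True, g: True, i: False}
  {t: True, g: False, i: False}
  {g: True, t: False, i: False}


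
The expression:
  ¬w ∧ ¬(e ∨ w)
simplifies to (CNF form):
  ¬e ∧ ¬w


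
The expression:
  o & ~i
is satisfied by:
  {o: True, i: False}


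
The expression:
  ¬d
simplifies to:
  ¬d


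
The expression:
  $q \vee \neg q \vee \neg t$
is always true.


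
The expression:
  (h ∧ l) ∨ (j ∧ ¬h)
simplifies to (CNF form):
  (h ∨ j) ∧ (h ∨ ¬h) ∧ (j ∨ l) ∧ (l ∨ ¬h)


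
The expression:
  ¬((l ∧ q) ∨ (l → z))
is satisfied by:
  {l: True, q: False, z: False}


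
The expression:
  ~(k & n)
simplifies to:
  ~k | ~n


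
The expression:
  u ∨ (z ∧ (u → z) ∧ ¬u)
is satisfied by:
  {z: True, u: True}
  {z: True, u: False}
  {u: True, z: False}


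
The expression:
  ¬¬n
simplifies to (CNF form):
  n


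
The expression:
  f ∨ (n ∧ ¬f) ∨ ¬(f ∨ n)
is always true.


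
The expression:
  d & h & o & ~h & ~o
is never true.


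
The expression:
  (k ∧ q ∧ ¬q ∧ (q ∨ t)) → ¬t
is always true.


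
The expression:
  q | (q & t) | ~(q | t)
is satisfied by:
  {q: True, t: False}
  {t: False, q: False}
  {t: True, q: True}


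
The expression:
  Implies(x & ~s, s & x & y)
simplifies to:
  s | ~x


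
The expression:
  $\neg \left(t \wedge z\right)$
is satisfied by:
  {t: False, z: False}
  {z: True, t: False}
  {t: True, z: False}


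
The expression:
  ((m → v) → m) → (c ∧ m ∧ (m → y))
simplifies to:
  (c ∧ y) ∨ ¬m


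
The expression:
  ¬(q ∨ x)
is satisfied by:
  {q: False, x: False}


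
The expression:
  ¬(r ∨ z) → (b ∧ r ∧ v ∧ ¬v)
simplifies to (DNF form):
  r ∨ z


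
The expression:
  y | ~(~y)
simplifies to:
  y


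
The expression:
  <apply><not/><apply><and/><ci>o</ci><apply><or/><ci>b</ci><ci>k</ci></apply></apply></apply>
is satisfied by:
  {k: False, o: False, b: False}
  {b: True, k: False, o: False}
  {k: True, b: False, o: False}
  {b: True, k: True, o: False}
  {o: True, b: False, k: False}


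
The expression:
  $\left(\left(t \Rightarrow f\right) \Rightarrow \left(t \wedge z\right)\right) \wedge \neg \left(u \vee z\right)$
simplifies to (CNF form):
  $t \wedge \neg f \wedge \neg u \wedge \neg z$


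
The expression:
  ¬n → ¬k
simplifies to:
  n ∨ ¬k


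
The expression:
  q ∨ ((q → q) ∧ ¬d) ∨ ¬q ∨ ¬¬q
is always true.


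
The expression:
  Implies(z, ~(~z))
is always true.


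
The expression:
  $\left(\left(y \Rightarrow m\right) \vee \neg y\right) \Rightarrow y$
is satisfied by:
  {y: True}


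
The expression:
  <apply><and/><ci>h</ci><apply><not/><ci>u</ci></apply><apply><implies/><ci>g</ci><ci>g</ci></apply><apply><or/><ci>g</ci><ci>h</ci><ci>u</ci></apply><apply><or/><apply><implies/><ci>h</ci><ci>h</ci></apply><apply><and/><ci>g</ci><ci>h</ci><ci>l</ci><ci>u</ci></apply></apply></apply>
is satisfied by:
  {h: True, u: False}


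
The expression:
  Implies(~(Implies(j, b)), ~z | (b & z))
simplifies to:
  b | ~j | ~z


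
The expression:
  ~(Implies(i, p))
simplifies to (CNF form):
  i & ~p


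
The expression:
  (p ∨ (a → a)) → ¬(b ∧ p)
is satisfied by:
  {p: False, b: False}
  {b: True, p: False}
  {p: True, b: False}


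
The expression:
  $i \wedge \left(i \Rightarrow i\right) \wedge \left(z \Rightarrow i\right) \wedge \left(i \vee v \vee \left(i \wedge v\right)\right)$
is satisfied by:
  {i: True}


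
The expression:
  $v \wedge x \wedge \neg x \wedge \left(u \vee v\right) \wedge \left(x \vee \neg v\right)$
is never true.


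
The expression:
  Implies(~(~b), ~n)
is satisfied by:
  {n: False, b: False}
  {b: True, n: False}
  {n: True, b: False}


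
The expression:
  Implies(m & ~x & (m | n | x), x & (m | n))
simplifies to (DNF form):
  x | ~m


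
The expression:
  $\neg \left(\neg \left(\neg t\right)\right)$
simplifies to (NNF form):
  $\neg t$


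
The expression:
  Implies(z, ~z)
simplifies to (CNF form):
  ~z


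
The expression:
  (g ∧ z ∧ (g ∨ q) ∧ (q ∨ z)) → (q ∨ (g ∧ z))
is always true.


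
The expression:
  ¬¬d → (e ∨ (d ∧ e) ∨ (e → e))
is always true.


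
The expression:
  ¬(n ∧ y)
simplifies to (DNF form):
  ¬n ∨ ¬y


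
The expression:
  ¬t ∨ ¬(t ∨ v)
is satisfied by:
  {t: False}


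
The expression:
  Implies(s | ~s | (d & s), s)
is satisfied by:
  {s: True}


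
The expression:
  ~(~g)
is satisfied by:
  {g: True}


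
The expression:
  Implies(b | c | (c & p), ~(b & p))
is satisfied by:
  {p: False, b: False}
  {b: True, p: False}
  {p: True, b: False}


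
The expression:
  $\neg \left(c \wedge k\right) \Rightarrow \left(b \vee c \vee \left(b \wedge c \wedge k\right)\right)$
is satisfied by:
  {b: True, c: True}
  {b: True, c: False}
  {c: True, b: False}


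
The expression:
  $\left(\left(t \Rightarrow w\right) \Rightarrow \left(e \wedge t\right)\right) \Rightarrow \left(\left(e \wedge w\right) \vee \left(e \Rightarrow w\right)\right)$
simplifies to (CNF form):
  $w \vee \neg e \vee \neg t$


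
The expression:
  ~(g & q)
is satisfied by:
  {g: False, q: False}
  {q: True, g: False}
  {g: True, q: False}


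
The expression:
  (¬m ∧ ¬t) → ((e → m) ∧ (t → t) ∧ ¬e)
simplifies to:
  m ∨ t ∨ ¬e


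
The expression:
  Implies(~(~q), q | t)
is always true.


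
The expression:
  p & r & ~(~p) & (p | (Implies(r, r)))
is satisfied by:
  {r: True, p: True}


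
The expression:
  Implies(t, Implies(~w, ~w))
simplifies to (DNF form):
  True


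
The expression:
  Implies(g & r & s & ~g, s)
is always true.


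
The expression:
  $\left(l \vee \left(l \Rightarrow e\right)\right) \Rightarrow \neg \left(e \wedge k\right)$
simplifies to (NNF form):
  $\neg e \vee \neg k$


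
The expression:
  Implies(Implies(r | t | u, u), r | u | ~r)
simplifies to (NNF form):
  True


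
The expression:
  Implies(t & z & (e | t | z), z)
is always true.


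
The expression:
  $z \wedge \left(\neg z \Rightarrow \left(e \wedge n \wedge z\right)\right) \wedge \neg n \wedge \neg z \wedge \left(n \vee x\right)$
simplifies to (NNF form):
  $\text{False}$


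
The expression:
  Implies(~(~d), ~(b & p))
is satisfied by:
  {p: False, d: False, b: False}
  {b: True, p: False, d: False}
  {d: True, p: False, b: False}
  {b: True, d: True, p: False}
  {p: True, b: False, d: False}
  {b: True, p: True, d: False}
  {d: True, p: True, b: False}


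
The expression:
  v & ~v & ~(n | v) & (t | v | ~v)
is never true.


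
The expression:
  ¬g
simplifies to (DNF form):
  ¬g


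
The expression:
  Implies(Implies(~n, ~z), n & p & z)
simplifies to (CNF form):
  z & (p | ~n)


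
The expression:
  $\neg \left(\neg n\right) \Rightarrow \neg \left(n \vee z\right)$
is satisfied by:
  {n: False}


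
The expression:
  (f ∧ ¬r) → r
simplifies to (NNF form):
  r ∨ ¬f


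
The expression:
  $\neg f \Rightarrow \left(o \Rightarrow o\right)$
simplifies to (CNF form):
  $\text{True}$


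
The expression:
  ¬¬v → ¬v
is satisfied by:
  {v: False}


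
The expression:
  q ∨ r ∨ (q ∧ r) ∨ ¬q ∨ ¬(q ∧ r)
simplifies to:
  True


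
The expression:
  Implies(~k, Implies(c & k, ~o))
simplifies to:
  True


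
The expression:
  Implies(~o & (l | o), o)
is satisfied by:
  {o: True, l: False}
  {l: False, o: False}
  {l: True, o: True}


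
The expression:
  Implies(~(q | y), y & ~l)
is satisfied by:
  {y: True, q: True}
  {y: True, q: False}
  {q: True, y: False}


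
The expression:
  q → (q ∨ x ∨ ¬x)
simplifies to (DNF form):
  True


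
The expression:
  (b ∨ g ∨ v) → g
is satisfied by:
  {g: True, b: False, v: False}
  {g: True, v: True, b: False}
  {g: True, b: True, v: False}
  {g: True, v: True, b: True}
  {v: False, b: False, g: False}


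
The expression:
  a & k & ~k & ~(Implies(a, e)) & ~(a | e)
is never true.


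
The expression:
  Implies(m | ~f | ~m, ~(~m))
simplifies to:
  m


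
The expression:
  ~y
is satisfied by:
  {y: False}


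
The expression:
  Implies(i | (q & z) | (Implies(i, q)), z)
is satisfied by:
  {z: True}


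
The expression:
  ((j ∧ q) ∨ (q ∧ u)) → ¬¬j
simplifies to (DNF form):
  j ∨ ¬q ∨ ¬u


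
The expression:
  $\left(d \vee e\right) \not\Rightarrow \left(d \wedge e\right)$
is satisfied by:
  {d: True, e: False}
  {e: True, d: False}


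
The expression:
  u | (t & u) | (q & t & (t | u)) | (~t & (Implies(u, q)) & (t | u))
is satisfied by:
  {t: True, u: True, q: True}
  {t: True, u: True, q: False}
  {u: True, q: True, t: False}
  {u: True, q: False, t: False}
  {t: True, q: True, u: False}


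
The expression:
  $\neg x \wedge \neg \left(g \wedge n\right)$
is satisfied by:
  {x: False, g: False, n: False}
  {n: True, x: False, g: False}
  {g: True, x: False, n: False}


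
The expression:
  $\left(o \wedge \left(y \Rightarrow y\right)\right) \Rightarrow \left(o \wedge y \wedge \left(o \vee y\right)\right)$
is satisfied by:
  {y: True, o: False}
  {o: False, y: False}
  {o: True, y: True}


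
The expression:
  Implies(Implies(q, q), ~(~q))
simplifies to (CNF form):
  q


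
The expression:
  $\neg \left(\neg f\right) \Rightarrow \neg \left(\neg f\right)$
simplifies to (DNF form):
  $\text{True}$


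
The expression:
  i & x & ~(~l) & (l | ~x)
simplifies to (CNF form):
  i & l & x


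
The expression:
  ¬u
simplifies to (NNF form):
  ¬u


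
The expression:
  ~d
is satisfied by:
  {d: False}


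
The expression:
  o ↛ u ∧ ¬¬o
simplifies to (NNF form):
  o ∧ ¬u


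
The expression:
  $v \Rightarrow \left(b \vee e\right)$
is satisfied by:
  {b: True, e: True, v: False}
  {b: True, v: False, e: False}
  {e: True, v: False, b: False}
  {e: False, v: False, b: False}
  {b: True, e: True, v: True}
  {b: True, v: True, e: False}
  {e: True, v: True, b: False}


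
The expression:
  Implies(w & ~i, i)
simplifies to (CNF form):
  i | ~w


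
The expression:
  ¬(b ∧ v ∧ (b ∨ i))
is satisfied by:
  {v: False, b: False}
  {b: True, v: False}
  {v: True, b: False}


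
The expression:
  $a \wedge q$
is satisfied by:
  {a: True, q: True}


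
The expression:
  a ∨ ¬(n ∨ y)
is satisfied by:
  {a: True, n: False, y: False}
  {a: True, y: True, n: False}
  {a: True, n: True, y: False}
  {a: True, y: True, n: True}
  {y: False, n: False, a: False}


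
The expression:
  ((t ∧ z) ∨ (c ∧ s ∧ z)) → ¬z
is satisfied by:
  {c: False, s: False, z: False, t: False}
  {s: True, t: False, c: False, z: False}
  {c: True, t: False, s: False, z: False}
  {s: True, c: True, t: False, z: False}
  {t: True, c: False, s: False, z: False}
  {t: True, s: True, c: False, z: False}
  {t: True, c: True, s: False, z: False}
  {t: True, s: True, c: True, z: False}
  {z: True, t: False, c: False, s: False}
  {z: True, s: True, t: False, c: False}
  {z: True, c: True, t: False, s: False}


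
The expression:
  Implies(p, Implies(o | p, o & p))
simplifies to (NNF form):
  o | ~p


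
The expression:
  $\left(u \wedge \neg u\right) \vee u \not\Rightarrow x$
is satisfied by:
  {u: True, x: False}


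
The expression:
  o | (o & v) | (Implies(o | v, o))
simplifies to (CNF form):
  o | ~v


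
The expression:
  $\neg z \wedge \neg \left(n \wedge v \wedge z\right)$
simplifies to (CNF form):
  $\neg z$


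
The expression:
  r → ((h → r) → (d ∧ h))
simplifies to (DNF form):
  (d ∧ h) ∨ ¬r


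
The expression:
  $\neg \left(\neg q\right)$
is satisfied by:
  {q: True}


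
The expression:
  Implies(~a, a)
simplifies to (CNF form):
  a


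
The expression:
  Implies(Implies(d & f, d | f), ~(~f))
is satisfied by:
  {f: True}


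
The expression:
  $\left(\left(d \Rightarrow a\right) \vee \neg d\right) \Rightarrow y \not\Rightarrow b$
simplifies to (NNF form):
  $\left(d \vee y\right) \wedge \left(d \vee \neg b\right) \wedge \left(y \vee \neg a\right) \wedge \left(\neg a \vee \neg b\right)$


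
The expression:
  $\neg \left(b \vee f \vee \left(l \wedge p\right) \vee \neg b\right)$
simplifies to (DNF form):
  $\text{False}$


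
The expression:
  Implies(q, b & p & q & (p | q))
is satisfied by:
  {b: True, p: True, q: False}
  {b: True, p: False, q: False}
  {p: True, b: False, q: False}
  {b: False, p: False, q: False}
  {b: True, q: True, p: True}


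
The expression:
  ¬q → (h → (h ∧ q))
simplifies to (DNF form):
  q ∨ ¬h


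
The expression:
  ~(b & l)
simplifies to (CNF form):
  ~b | ~l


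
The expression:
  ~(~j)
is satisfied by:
  {j: True}


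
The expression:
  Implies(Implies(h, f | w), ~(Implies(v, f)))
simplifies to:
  ~f & (h | v) & (v | ~w)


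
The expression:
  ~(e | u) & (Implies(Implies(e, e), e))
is never true.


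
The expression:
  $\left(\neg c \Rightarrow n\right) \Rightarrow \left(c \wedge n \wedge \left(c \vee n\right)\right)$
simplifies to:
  $\left(c \wedge n\right) \vee \left(\neg c \wedge \neg n\right)$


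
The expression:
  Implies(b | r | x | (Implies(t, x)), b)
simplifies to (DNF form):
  b | (t & ~r & ~x)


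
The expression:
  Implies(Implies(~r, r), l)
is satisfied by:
  {l: True, r: False}
  {r: False, l: False}
  {r: True, l: True}


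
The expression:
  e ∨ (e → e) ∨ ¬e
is always true.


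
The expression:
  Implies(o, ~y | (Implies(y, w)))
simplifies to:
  w | ~o | ~y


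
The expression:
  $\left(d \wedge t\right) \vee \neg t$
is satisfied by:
  {d: True, t: False}
  {t: False, d: False}
  {t: True, d: True}


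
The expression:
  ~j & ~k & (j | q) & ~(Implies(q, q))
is never true.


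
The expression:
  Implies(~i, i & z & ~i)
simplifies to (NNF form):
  i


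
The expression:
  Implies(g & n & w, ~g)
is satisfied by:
  {w: False, n: False, g: False}
  {g: True, w: False, n: False}
  {n: True, w: False, g: False}
  {g: True, n: True, w: False}
  {w: True, g: False, n: False}
  {g: True, w: True, n: False}
  {n: True, w: True, g: False}


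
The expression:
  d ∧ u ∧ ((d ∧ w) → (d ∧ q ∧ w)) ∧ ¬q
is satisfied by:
  {u: True, d: True, q: False, w: False}


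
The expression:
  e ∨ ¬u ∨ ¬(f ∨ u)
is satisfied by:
  {e: True, u: False}
  {u: False, e: False}
  {u: True, e: True}


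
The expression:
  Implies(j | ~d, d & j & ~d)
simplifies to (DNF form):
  d & ~j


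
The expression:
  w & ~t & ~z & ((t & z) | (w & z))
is never true.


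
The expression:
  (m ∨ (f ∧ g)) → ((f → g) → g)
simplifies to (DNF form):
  f ∨ g ∨ ¬m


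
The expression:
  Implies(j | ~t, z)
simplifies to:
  z | (t & ~j)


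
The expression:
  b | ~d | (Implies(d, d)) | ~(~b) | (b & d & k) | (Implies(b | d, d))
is always true.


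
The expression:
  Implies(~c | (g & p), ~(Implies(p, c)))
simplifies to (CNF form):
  (c | p) & (p | ~p) & (c | p | ~c) & (c | p | ~g) & (c | ~c | ~g) & (p | ~c | ~p) & (p | ~g | ~p) & (~c | ~g | ~p)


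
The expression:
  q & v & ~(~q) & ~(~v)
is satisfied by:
  {q: True, v: True}


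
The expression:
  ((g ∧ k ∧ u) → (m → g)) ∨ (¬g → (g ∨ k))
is always true.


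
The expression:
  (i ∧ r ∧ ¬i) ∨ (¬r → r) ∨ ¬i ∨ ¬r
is always true.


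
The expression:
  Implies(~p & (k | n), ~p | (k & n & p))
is always true.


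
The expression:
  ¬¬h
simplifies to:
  h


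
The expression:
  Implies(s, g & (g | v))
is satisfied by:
  {g: True, s: False}
  {s: False, g: False}
  {s: True, g: True}


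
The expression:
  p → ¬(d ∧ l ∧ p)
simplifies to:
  ¬d ∨ ¬l ∨ ¬p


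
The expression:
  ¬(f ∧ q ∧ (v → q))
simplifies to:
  ¬f ∨ ¬q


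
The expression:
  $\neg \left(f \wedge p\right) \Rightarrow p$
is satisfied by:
  {p: True}


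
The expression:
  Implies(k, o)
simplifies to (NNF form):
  o | ~k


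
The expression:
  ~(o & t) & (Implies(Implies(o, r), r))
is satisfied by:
  {r: True, o: False, t: False}
  {r: True, t: True, o: False}
  {r: True, o: True, t: False}
  {o: True, t: False, r: False}


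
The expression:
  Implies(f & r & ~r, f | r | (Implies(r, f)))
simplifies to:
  True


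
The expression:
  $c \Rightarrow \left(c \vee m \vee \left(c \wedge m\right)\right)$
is always true.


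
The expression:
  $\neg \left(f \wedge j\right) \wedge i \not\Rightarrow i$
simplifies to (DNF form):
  $\text{False}$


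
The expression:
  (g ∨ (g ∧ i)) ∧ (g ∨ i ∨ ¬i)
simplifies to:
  g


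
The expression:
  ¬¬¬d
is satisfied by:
  {d: False}


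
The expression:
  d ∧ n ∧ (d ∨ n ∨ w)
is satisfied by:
  {d: True, n: True}


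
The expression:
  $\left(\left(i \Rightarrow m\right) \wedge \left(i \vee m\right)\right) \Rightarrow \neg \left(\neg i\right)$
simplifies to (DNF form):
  $i \vee \neg m$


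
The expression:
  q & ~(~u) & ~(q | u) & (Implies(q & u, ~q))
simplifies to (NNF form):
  False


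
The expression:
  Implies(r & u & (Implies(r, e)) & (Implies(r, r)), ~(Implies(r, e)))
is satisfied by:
  {u: False, e: False, r: False}
  {r: True, u: False, e: False}
  {e: True, u: False, r: False}
  {r: True, e: True, u: False}
  {u: True, r: False, e: False}
  {r: True, u: True, e: False}
  {e: True, u: True, r: False}


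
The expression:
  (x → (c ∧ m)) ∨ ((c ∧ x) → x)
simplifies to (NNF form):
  True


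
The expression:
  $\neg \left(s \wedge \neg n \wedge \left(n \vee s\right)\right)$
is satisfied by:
  {n: True, s: False}
  {s: False, n: False}
  {s: True, n: True}


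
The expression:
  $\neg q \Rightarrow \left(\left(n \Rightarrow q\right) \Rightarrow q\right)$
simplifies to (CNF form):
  $n \vee q$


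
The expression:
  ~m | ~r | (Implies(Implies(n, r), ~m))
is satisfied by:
  {m: False, r: False}
  {r: True, m: False}
  {m: True, r: False}


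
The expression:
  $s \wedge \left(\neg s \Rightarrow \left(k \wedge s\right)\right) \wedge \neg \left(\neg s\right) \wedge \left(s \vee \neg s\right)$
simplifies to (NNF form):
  $s$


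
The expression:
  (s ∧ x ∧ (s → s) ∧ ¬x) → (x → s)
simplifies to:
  True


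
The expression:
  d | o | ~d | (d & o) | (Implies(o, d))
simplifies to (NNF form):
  True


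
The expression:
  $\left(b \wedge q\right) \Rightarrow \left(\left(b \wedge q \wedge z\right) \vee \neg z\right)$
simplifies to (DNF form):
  $\text{True}$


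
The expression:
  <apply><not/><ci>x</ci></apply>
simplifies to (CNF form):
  <apply><not/><ci>x</ci></apply>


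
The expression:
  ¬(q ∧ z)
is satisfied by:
  {q: False, z: False}
  {z: True, q: False}
  {q: True, z: False}


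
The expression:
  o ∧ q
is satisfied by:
  {o: True, q: True}


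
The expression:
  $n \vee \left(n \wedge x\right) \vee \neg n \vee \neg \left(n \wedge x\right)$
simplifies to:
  $\text{True}$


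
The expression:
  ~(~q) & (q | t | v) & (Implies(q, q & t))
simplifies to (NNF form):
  q & t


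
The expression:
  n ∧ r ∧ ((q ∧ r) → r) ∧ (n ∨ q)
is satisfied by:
  {r: True, n: True}


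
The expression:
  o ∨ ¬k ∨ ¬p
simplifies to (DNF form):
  o ∨ ¬k ∨ ¬p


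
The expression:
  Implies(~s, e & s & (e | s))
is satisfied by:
  {s: True}


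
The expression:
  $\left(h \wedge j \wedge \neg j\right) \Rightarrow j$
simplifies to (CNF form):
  $\text{True}$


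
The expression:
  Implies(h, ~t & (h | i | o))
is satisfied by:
  {h: False, t: False}
  {t: True, h: False}
  {h: True, t: False}


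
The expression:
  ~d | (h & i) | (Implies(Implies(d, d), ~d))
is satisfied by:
  {h: True, i: True, d: False}
  {h: True, i: False, d: False}
  {i: True, h: False, d: False}
  {h: False, i: False, d: False}
  {d: True, h: True, i: True}


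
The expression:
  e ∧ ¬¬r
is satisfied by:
  {r: True, e: True}


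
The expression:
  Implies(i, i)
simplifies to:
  True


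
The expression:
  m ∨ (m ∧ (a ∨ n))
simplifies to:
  m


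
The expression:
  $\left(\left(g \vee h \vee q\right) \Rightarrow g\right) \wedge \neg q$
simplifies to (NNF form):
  $\neg q \wedge \left(g \vee \neg h\right)$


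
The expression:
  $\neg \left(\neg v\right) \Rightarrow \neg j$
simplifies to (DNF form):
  $\neg j \vee \neg v$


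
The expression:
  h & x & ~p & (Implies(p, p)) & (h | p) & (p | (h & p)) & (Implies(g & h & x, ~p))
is never true.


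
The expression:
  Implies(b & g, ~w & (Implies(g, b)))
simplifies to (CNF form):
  ~b | ~g | ~w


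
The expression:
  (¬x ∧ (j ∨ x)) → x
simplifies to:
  x ∨ ¬j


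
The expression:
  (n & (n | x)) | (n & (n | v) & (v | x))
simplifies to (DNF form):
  n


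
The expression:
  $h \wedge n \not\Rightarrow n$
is never true.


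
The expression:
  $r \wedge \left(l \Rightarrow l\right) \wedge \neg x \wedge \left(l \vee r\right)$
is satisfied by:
  {r: True, x: False}


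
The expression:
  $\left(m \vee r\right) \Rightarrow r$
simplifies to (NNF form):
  $r \vee \neg m$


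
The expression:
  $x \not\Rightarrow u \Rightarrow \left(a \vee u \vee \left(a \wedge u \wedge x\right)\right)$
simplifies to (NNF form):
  $a \vee u \vee \neg x$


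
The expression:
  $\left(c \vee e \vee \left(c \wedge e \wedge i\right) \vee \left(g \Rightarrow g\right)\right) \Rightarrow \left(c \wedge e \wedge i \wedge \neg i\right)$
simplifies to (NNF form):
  $\text{False}$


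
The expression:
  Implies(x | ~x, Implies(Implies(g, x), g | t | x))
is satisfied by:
  {x: True, t: True, g: True}
  {x: True, t: True, g: False}
  {x: True, g: True, t: False}
  {x: True, g: False, t: False}
  {t: True, g: True, x: False}
  {t: True, g: False, x: False}
  {g: True, t: False, x: False}


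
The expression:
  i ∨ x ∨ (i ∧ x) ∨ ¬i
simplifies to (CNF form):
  True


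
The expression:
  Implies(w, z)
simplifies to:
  z | ~w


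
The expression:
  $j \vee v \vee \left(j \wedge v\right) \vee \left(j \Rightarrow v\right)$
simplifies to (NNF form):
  $\text{True}$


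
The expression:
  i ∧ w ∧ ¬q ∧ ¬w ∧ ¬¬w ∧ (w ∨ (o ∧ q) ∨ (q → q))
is never true.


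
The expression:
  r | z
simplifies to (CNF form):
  r | z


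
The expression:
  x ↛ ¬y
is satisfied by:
  {x: True, y: True}


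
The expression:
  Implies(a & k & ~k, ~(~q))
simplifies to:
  True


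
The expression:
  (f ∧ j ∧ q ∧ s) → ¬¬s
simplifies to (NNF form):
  True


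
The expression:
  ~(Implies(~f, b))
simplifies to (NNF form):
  ~b & ~f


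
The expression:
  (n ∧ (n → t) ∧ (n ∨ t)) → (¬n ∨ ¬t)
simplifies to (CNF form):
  ¬n ∨ ¬t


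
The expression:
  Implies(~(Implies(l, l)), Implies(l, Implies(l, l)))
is always true.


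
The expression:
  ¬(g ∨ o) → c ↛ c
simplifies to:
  g ∨ o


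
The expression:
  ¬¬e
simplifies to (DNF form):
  e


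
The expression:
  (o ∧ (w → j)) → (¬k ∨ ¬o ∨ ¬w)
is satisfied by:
  {w: False, k: False, o: False, j: False}
  {j: True, w: False, k: False, o: False}
  {o: True, w: False, k: False, j: False}
  {j: True, o: True, w: False, k: False}
  {k: True, j: False, w: False, o: False}
  {j: True, k: True, w: False, o: False}
  {o: True, k: True, j: False, w: False}
  {j: True, o: True, k: True, w: False}
  {w: True, o: False, k: False, j: False}
  {j: True, w: True, o: False, k: False}
  {o: True, w: True, j: False, k: False}
  {j: True, o: True, w: True, k: False}
  {k: True, w: True, o: False, j: False}
  {j: True, k: True, w: True, o: False}
  {o: True, k: True, w: True, j: False}


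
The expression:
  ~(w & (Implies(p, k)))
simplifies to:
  ~w | (p & ~k)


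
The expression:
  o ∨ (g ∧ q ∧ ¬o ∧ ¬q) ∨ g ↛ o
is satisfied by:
  {o: True, g: True}
  {o: True, g: False}
  {g: True, o: False}


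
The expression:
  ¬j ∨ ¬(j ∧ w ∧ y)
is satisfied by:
  {w: False, y: False, j: False}
  {j: True, w: False, y: False}
  {y: True, w: False, j: False}
  {j: True, y: True, w: False}
  {w: True, j: False, y: False}
  {j: True, w: True, y: False}
  {y: True, w: True, j: False}


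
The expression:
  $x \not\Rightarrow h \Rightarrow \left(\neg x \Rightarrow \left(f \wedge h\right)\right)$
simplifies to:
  $\text{True}$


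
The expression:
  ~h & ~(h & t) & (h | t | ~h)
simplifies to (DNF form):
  ~h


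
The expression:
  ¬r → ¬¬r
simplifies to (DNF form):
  r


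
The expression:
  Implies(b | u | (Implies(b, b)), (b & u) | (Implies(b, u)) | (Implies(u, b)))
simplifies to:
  True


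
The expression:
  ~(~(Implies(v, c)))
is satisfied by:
  {c: True, v: False}
  {v: False, c: False}
  {v: True, c: True}


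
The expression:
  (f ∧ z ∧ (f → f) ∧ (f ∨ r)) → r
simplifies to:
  r ∨ ¬f ∨ ¬z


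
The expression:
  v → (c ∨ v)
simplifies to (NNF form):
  True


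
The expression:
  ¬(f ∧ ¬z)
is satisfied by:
  {z: True, f: False}
  {f: False, z: False}
  {f: True, z: True}


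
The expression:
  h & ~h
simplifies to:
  False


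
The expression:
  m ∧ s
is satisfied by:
  {m: True, s: True}


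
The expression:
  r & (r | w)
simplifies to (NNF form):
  r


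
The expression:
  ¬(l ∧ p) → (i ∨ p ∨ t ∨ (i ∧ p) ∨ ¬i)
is always true.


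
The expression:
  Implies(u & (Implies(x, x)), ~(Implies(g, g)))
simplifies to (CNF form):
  ~u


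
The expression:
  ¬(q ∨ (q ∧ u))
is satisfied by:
  {q: False}


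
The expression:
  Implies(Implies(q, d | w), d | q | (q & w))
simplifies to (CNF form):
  d | q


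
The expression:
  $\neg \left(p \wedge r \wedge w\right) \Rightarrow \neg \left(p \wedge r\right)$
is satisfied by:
  {w: True, p: False, r: False}
  {p: False, r: False, w: False}
  {r: True, w: True, p: False}
  {r: True, p: False, w: False}
  {w: True, p: True, r: False}
  {p: True, w: False, r: False}
  {r: True, p: True, w: True}


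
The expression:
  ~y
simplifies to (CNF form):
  ~y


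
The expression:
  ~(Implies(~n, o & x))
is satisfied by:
  {o: False, n: False, x: False}
  {x: True, o: False, n: False}
  {o: True, x: False, n: False}


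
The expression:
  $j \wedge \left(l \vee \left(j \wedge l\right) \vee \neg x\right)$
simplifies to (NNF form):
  $j \wedge \left(l \vee \neg x\right)$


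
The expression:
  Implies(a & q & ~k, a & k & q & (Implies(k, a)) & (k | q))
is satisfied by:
  {k: True, q: False, a: False}
  {q: False, a: False, k: False}
  {a: True, k: True, q: False}
  {a: True, q: False, k: False}
  {k: True, q: True, a: False}
  {q: True, k: False, a: False}
  {a: True, q: True, k: True}


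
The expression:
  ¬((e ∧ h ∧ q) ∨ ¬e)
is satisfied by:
  {e: True, h: False, q: False}
  {q: True, e: True, h: False}
  {h: True, e: True, q: False}


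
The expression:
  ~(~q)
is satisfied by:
  {q: True}


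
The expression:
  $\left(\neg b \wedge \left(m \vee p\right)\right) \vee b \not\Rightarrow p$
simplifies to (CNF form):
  $\left(b \vee \neg b\right) \wedge \left(\neg b \vee \neg p\right) \wedge \left(b \vee m \vee p\right) \wedge \left(b \vee m \vee \neg b\right) \wedge \left(b \vee p \vee \neg b\right) \wedge \left(m \vee p \vee \neg p\right) \wedge \left(m \vee \neg b \vee \neg p\right) \wedge \left(p \vee \neg b \vee \neg p\right)$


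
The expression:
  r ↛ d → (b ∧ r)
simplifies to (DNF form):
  b ∨ d ∨ ¬r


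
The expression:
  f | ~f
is always true.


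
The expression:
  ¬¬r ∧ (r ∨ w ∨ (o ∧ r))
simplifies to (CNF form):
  r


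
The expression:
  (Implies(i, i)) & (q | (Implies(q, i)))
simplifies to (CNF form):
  True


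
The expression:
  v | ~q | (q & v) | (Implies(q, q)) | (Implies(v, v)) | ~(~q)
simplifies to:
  True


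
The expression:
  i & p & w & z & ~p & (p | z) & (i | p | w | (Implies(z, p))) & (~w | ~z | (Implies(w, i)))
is never true.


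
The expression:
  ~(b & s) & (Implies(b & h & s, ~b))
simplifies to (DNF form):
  ~b | ~s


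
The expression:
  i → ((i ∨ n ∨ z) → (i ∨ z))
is always true.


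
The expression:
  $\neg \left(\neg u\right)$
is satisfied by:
  {u: True}


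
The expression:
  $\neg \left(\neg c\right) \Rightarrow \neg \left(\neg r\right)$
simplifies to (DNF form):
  $r \vee \neg c$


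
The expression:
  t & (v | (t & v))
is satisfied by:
  {t: True, v: True}


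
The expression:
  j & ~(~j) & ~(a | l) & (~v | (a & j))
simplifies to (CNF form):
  j & ~a & ~l & ~v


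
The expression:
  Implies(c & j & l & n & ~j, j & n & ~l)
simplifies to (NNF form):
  True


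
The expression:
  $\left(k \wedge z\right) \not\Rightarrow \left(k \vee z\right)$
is never true.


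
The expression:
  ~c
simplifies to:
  ~c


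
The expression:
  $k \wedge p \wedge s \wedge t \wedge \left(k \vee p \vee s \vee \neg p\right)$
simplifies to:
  $k \wedge p \wedge s \wedge t$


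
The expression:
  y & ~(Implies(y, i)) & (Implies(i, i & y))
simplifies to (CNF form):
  y & ~i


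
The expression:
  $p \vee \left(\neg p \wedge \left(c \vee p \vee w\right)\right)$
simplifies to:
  $c \vee p \vee w$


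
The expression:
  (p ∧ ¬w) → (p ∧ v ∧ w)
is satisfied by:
  {w: True, p: False}
  {p: False, w: False}
  {p: True, w: True}


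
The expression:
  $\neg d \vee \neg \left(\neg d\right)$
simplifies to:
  $\text{True}$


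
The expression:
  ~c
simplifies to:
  ~c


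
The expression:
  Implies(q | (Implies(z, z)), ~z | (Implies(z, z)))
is always true.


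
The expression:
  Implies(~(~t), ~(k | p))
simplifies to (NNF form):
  ~t | (~k & ~p)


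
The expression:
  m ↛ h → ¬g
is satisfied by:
  {h: True, g: False, m: False}
  {g: False, m: False, h: False}
  {h: True, m: True, g: False}
  {m: True, g: False, h: False}
  {h: True, g: True, m: False}
  {g: True, h: False, m: False}
  {h: True, m: True, g: True}


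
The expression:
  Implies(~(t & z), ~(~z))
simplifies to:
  z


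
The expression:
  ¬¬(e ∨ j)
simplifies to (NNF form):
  e ∨ j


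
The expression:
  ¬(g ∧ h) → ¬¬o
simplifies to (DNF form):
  o ∨ (g ∧ h)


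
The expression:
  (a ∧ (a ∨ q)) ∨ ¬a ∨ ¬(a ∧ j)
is always true.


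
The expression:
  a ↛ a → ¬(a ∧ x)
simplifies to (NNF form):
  True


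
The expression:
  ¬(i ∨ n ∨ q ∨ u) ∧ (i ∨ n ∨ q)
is never true.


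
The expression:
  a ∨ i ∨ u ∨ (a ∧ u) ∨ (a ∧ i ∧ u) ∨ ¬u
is always true.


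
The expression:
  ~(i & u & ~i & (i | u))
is always true.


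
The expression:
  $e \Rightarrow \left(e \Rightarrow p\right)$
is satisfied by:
  {p: True, e: False}
  {e: False, p: False}
  {e: True, p: True}


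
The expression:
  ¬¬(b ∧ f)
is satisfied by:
  {b: True, f: True}


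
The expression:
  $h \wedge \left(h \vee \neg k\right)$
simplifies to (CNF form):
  $h$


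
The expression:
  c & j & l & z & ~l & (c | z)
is never true.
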